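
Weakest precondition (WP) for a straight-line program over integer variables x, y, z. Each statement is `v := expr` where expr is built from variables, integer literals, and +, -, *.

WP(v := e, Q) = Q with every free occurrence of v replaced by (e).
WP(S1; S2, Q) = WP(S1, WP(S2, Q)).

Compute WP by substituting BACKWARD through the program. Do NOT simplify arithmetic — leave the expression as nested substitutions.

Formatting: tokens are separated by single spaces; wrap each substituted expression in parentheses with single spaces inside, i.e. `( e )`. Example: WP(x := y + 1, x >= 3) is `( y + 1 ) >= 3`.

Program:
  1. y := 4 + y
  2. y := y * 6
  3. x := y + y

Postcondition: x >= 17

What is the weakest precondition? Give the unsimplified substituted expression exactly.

post: x >= 17
stmt 3: x := y + y  -- replace 1 occurrence(s) of x with (y + y)
  => ( y + y ) >= 17
stmt 2: y := y * 6  -- replace 2 occurrence(s) of y with (y * 6)
  => ( ( y * 6 ) + ( y * 6 ) ) >= 17
stmt 1: y := 4 + y  -- replace 2 occurrence(s) of y with (4 + y)
  => ( ( ( 4 + y ) * 6 ) + ( ( 4 + y ) * 6 ) ) >= 17

Answer: ( ( ( 4 + y ) * 6 ) + ( ( 4 + y ) * 6 ) ) >= 17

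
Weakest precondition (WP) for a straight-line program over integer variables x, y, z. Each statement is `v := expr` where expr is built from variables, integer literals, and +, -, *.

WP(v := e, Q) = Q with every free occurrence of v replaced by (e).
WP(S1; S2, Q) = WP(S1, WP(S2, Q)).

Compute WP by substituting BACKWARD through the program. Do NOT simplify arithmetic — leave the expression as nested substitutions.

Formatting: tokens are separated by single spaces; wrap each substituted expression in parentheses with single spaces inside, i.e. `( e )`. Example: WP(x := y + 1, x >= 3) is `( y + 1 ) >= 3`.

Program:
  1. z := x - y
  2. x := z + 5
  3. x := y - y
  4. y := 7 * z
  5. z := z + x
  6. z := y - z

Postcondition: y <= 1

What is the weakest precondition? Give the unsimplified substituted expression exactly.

Answer: ( 7 * ( x - y ) ) <= 1

Derivation:
post: y <= 1
stmt 6: z := y - z  -- replace 0 occurrence(s) of z with (y - z)
  => y <= 1
stmt 5: z := z + x  -- replace 0 occurrence(s) of z with (z + x)
  => y <= 1
stmt 4: y := 7 * z  -- replace 1 occurrence(s) of y with (7 * z)
  => ( 7 * z ) <= 1
stmt 3: x := y - y  -- replace 0 occurrence(s) of x with (y - y)
  => ( 7 * z ) <= 1
stmt 2: x := z + 5  -- replace 0 occurrence(s) of x with (z + 5)
  => ( 7 * z ) <= 1
stmt 1: z := x - y  -- replace 1 occurrence(s) of z with (x - y)
  => ( 7 * ( x - y ) ) <= 1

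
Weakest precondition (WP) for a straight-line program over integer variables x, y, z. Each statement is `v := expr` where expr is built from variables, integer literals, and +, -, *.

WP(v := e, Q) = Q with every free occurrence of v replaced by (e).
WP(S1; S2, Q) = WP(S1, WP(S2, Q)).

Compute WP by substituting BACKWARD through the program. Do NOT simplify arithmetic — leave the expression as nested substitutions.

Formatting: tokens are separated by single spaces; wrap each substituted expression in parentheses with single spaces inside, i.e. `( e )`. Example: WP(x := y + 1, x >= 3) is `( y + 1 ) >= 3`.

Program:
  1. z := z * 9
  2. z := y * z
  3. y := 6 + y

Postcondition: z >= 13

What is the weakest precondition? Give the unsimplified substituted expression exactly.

Answer: ( y * ( z * 9 ) ) >= 13

Derivation:
post: z >= 13
stmt 3: y := 6 + y  -- replace 0 occurrence(s) of y with (6 + y)
  => z >= 13
stmt 2: z := y * z  -- replace 1 occurrence(s) of z with (y * z)
  => ( y * z ) >= 13
stmt 1: z := z * 9  -- replace 1 occurrence(s) of z with (z * 9)
  => ( y * ( z * 9 ) ) >= 13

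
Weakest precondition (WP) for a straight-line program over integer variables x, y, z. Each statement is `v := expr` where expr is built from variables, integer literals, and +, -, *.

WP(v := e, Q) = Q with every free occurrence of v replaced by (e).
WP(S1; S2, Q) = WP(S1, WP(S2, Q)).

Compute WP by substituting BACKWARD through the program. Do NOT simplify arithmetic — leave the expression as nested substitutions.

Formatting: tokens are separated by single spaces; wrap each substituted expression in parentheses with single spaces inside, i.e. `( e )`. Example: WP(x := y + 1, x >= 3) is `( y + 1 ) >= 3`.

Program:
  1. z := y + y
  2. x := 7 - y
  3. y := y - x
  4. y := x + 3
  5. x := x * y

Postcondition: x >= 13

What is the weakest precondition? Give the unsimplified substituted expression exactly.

Answer: ( ( 7 - y ) * ( ( 7 - y ) + 3 ) ) >= 13

Derivation:
post: x >= 13
stmt 5: x := x * y  -- replace 1 occurrence(s) of x with (x * y)
  => ( x * y ) >= 13
stmt 4: y := x + 3  -- replace 1 occurrence(s) of y with (x + 3)
  => ( x * ( x + 3 ) ) >= 13
stmt 3: y := y - x  -- replace 0 occurrence(s) of y with (y - x)
  => ( x * ( x + 3 ) ) >= 13
stmt 2: x := 7 - y  -- replace 2 occurrence(s) of x with (7 - y)
  => ( ( 7 - y ) * ( ( 7 - y ) + 3 ) ) >= 13
stmt 1: z := y + y  -- replace 0 occurrence(s) of z with (y + y)
  => ( ( 7 - y ) * ( ( 7 - y ) + 3 ) ) >= 13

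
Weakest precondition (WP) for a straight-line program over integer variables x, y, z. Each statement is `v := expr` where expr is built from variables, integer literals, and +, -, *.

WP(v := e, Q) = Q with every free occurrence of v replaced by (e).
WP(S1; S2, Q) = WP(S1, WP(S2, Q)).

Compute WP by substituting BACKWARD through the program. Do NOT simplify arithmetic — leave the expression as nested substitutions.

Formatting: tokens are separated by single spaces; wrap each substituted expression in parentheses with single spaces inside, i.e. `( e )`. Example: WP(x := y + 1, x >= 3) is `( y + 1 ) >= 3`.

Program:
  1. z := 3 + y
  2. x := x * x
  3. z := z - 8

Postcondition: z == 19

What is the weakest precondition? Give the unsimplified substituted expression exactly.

post: z == 19
stmt 3: z := z - 8  -- replace 1 occurrence(s) of z with (z - 8)
  => ( z - 8 ) == 19
stmt 2: x := x * x  -- replace 0 occurrence(s) of x with (x * x)
  => ( z - 8 ) == 19
stmt 1: z := 3 + y  -- replace 1 occurrence(s) of z with (3 + y)
  => ( ( 3 + y ) - 8 ) == 19

Answer: ( ( 3 + y ) - 8 ) == 19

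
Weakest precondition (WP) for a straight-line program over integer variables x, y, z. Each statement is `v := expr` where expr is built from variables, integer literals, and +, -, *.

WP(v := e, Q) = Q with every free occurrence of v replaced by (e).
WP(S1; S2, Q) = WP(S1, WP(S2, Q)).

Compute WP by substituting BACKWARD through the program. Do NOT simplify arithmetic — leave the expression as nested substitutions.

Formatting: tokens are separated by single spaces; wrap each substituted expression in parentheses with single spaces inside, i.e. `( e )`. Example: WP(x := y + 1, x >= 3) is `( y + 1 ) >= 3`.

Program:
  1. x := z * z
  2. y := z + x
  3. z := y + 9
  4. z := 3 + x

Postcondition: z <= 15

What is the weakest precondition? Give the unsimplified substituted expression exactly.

Answer: ( 3 + ( z * z ) ) <= 15

Derivation:
post: z <= 15
stmt 4: z := 3 + x  -- replace 1 occurrence(s) of z with (3 + x)
  => ( 3 + x ) <= 15
stmt 3: z := y + 9  -- replace 0 occurrence(s) of z with (y + 9)
  => ( 3 + x ) <= 15
stmt 2: y := z + x  -- replace 0 occurrence(s) of y with (z + x)
  => ( 3 + x ) <= 15
stmt 1: x := z * z  -- replace 1 occurrence(s) of x with (z * z)
  => ( 3 + ( z * z ) ) <= 15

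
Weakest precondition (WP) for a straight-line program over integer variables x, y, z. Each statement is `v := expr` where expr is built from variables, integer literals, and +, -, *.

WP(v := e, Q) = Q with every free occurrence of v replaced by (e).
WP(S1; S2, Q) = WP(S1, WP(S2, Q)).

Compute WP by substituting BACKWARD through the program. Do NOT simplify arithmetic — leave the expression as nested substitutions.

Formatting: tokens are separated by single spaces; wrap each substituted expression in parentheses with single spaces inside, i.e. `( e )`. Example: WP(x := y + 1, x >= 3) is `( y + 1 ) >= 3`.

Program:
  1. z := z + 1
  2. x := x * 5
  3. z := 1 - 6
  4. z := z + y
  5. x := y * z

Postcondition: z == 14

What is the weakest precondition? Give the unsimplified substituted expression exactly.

post: z == 14
stmt 5: x := y * z  -- replace 0 occurrence(s) of x with (y * z)
  => z == 14
stmt 4: z := z + y  -- replace 1 occurrence(s) of z with (z + y)
  => ( z + y ) == 14
stmt 3: z := 1 - 6  -- replace 1 occurrence(s) of z with (1 - 6)
  => ( ( 1 - 6 ) + y ) == 14
stmt 2: x := x * 5  -- replace 0 occurrence(s) of x with (x * 5)
  => ( ( 1 - 6 ) + y ) == 14
stmt 1: z := z + 1  -- replace 0 occurrence(s) of z with (z + 1)
  => ( ( 1 - 6 ) + y ) == 14

Answer: ( ( 1 - 6 ) + y ) == 14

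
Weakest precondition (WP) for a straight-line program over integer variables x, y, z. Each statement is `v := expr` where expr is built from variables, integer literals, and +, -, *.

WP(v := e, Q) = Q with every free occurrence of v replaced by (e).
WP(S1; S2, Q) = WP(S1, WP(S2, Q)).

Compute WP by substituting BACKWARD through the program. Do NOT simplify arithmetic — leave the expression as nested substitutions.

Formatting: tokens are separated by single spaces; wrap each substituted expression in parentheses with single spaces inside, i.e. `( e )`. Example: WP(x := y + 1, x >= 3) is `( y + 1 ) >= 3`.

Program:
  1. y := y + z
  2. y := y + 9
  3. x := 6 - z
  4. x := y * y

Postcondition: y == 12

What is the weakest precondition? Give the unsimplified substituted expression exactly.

Answer: ( ( y + z ) + 9 ) == 12

Derivation:
post: y == 12
stmt 4: x := y * y  -- replace 0 occurrence(s) of x with (y * y)
  => y == 12
stmt 3: x := 6 - z  -- replace 0 occurrence(s) of x with (6 - z)
  => y == 12
stmt 2: y := y + 9  -- replace 1 occurrence(s) of y with (y + 9)
  => ( y + 9 ) == 12
stmt 1: y := y + z  -- replace 1 occurrence(s) of y with (y + z)
  => ( ( y + z ) + 9 ) == 12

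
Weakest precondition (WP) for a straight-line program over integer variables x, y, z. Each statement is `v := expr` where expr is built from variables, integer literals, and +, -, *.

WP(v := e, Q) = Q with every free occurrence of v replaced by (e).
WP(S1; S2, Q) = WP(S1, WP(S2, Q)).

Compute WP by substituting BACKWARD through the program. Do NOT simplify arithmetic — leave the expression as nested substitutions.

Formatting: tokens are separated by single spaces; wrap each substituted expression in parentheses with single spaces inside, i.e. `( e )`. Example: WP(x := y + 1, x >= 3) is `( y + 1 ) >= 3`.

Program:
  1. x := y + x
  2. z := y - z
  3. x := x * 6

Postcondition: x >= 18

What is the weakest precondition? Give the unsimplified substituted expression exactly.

post: x >= 18
stmt 3: x := x * 6  -- replace 1 occurrence(s) of x with (x * 6)
  => ( x * 6 ) >= 18
stmt 2: z := y - z  -- replace 0 occurrence(s) of z with (y - z)
  => ( x * 6 ) >= 18
stmt 1: x := y + x  -- replace 1 occurrence(s) of x with (y + x)
  => ( ( y + x ) * 6 ) >= 18

Answer: ( ( y + x ) * 6 ) >= 18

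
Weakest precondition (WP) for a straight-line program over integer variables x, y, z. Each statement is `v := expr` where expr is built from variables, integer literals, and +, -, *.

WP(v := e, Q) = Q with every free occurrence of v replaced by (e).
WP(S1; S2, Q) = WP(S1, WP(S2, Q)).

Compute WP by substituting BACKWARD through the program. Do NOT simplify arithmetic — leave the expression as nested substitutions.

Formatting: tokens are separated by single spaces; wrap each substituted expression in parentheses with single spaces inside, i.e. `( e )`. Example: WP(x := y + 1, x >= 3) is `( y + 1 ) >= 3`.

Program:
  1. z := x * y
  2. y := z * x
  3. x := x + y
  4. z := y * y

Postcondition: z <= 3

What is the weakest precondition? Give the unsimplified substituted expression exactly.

Answer: ( ( ( x * y ) * x ) * ( ( x * y ) * x ) ) <= 3

Derivation:
post: z <= 3
stmt 4: z := y * y  -- replace 1 occurrence(s) of z with (y * y)
  => ( y * y ) <= 3
stmt 3: x := x + y  -- replace 0 occurrence(s) of x with (x + y)
  => ( y * y ) <= 3
stmt 2: y := z * x  -- replace 2 occurrence(s) of y with (z * x)
  => ( ( z * x ) * ( z * x ) ) <= 3
stmt 1: z := x * y  -- replace 2 occurrence(s) of z with (x * y)
  => ( ( ( x * y ) * x ) * ( ( x * y ) * x ) ) <= 3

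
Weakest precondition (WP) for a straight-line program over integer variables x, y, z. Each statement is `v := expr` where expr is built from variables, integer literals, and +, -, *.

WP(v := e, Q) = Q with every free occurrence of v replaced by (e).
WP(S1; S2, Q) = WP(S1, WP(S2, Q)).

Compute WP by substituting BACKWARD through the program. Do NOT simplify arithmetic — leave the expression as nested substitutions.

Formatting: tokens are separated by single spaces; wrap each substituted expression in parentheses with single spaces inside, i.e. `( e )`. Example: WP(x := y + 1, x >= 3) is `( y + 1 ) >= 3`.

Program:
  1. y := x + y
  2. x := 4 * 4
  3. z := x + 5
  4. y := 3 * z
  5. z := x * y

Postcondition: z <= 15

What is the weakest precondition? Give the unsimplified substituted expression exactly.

post: z <= 15
stmt 5: z := x * y  -- replace 1 occurrence(s) of z with (x * y)
  => ( x * y ) <= 15
stmt 4: y := 3 * z  -- replace 1 occurrence(s) of y with (3 * z)
  => ( x * ( 3 * z ) ) <= 15
stmt 3: z := x + 5  -- replace 1 occurrence(s) of z with (x + 5)
  => ( x * ( 3 * ( x + 5 ) ) ) <= 15
stmt 2: x := 4 * 4  -- replace 2 occurrence(s) of x with (4 * 4)
  => ( ( 4 * 4 ) * ( 3 * ( ( 4 * 4 ) + 5 ) ) ) <= 15
stmt 1: y := x + y  -- replace 0 occurrence(s) of y with (x + y)
  => ( ( 4 * 4 ) * ( 3 * ( ( 4 * 4 ) + 5 ) ) ) <= 15

Answer: ( ( 4 * 4 ) * ( 3 * ( ( 4 * 4 ) + 5 ) ) ) <= 15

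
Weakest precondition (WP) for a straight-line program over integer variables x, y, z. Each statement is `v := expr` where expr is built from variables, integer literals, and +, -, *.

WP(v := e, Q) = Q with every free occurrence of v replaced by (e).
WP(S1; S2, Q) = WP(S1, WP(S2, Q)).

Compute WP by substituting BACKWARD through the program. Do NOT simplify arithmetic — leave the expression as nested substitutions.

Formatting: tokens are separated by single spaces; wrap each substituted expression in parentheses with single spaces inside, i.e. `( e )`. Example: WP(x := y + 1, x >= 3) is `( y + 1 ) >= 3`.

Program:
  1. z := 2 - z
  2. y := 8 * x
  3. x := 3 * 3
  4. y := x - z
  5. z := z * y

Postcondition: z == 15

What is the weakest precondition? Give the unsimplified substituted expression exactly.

Answer: ( ( 2 - z ) * ( ( 3 * 3 ) - ( 2 - z ) ) ) == 15

Derivation:
post: z == 15
stmt 5: z := z * y  -- replace 1 occurrence(s) of z with (z * y)
  => ( z * y ) == 15
stmt 4: y := x - z  -- replace 1 occurrence(s) of y with (x - z)
  => ( z * ( x - z ) ) == 15
stmt 3: x := 3 * 3  -- replace 1 occurrence(s) of x with (3 * 3)
  => ( z * ( ( 3 * 3 ) - z ) ) == 15
stmt 2: y := 8 * x  -- replace 0 occurrence(s) of y with (8 * x)
  => ( z * ( ( 3 * 3 ) - z ) ) == 15
stmt 1: z := 2 - z  -- replace 2 occurrence(s) of z with (2 - z)
  => ( ( 2 - z ) * ( ( 3 * 3 ) - ( 2 - z ) ) ) == 15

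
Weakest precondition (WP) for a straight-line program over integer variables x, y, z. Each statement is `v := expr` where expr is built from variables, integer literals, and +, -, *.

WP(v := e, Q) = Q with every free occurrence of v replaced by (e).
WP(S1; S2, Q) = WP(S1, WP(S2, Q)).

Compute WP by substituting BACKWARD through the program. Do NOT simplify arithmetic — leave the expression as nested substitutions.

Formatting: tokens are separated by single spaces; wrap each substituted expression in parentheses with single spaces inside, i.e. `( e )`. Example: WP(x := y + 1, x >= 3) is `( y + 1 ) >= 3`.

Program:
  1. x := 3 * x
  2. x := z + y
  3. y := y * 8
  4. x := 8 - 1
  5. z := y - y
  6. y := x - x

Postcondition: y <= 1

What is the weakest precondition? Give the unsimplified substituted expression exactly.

post: y <= 1
stmt 6: y := x - x  -- replace 1 occurrence(s) of y with (x - x)
  => ( x - x ) <= 1
stmt 5: z := y - y  -- replace 0 occurrence(s) of z with (y - y)
  => ( x - x ) <= 1
stmt 4: x := 8 - 1  -- replace 2 occurrence(s) of x with (8 - 1)
  => ( ( 8 - 1 ) - ( 8 - 1 ) ) <= 1
stmt 3: y := y * 8  -- replace 0 occurrence(s) of y with (y * 8)
  => ( ( 8 - 1 ) - ( 8 - 1 ) ) <= 1
stmt 2: x := z + y  -- replace 0 occurrence(s) of x with (z + y)
  => ( ( 8 - 1 ) - ( 8 - 1 ) ) <= 1
stmt 1: x := 3 * x  -- replace 0 occurrence(s) of x with (3 * x)
  => ( ( 8 - 1 ) - ( 8 - 1 ) ) <= 1

Answer: ( ( 8 - 1 ) - ( 8 - 1 ) ) <= 1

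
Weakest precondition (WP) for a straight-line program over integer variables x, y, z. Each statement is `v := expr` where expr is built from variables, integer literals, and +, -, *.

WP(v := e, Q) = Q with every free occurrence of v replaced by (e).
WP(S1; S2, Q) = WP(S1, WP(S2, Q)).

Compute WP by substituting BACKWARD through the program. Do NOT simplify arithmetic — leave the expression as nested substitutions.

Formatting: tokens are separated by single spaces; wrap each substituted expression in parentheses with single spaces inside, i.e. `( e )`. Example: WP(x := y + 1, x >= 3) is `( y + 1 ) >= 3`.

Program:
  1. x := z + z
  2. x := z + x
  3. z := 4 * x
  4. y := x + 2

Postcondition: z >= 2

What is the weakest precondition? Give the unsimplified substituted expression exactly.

post: z >= 2
stmt 4: y := x + 2  -- replace 0 occurrence(s) of y with (x + 2)
  => z >= 2
stmt 3: z := 4 * x  -- replace 1 occurrence(s) of z with (4 * x)
  => ( 4 * x ) >= 2
stmt 2: x := z + x  -- replace 1 occurrence(s) of x with (z + x)
  => ( 4 * ( z + x ) ) >= 2
stmt 1: x := z + z  -- replace 1 occurrence(s) of x with (z + z)
  => ( 4 * ( z + ( z + z ) ) ) >= 2

Answer: ( 4 * ( z + ( z + z ) ) ) >= 2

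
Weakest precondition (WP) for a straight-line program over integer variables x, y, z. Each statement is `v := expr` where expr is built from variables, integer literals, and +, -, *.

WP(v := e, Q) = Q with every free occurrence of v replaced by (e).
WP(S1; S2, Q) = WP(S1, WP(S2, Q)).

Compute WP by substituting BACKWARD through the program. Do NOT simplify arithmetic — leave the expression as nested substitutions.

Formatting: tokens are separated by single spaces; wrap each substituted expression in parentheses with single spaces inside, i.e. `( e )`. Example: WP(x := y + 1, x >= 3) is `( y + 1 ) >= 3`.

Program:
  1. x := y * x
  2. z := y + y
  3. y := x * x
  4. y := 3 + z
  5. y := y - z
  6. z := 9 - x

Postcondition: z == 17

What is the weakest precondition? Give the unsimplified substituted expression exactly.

post: z == 17
stmt 6: z := 9 - x  -- replace 1 occurrence(s) of z with (9 - x)
  => ( 9 - x ) == 17
stmt 5: y := y - z  -- replace 0 occurrence(s) of y with (y - z)
  => ( 9 - x ) == 17
stmt 4: y := 3 + z  -- replace 0 occurrence(s) of y with (3 + z)
  => ( 9 - x ) == 17
stmt 3: y := x * x  -- replace 0 occurrence(s) of y with (x * x)
  => ( 9 - x ) == 17
stmt 2: z := y + y  -- replace 0 occurrence(s) of z with (y + y)
  => ( 9 - x ) == 17
stmt 1: x := y * x  -- replace 1 occurrence(s) of x with (y * x)
  => ( 9 - ( y * x ) ) == 17

Answer: ( 9 - ( y * x ) ) == 17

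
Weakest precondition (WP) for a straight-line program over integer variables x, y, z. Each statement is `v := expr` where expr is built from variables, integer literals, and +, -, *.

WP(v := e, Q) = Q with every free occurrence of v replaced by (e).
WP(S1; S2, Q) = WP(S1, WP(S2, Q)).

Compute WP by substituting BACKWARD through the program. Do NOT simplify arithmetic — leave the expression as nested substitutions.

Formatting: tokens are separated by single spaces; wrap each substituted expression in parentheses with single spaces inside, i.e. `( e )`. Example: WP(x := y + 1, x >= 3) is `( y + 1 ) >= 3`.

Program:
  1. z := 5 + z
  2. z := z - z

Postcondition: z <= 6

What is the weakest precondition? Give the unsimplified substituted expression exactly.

post: z <= 6
stmt 2: z := z - z  -- replace 1 occurrence(s) of z with (z - z)
  => ( z - z ) <= 6
stmt 1: z := 5 + z  -- replace 2 occurrence(s) of z with (5 + z)
  => ( ( 5 + z ) - ( 5 + z ) ) <= 6

Answer: ( ( 5 + z ) - ( 5 + z ) ) <= 6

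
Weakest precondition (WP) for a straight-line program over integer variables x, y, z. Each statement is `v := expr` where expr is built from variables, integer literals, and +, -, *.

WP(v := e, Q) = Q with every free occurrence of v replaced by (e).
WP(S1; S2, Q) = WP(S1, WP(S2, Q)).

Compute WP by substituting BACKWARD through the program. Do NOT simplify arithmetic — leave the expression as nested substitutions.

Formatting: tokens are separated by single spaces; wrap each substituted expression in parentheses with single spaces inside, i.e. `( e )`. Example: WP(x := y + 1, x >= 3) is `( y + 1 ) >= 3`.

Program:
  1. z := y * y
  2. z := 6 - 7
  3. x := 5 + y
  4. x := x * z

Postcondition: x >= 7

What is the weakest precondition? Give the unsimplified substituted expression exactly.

post: x >= 7
stmt 4: x := x * z  -- replace 1 occurrence(s) of x with (x * z)
  => ( x * z ) >= 7
stmt 3: x := 5 + y  -- replace 1 occurrence(s) of x with (5 + y)
  => ( ( 5 + y ) * z ) >= 7
stmt 2: z := 6 - 7  -- replace 1 occurrence(s) of z with (6 - 7)
  => ( ( 5 + y ) * ( 6 - 7 ) ) >= 7
stmt 1: z := y * y  -- replace 0 occurrence(s) of z with (y * y)
  => ( ( 5 + y ) * ( 6 - 7 ) ) >= 7

Answer: ( ( 5 + y ) * ( 6 - 7 ) ) >= 7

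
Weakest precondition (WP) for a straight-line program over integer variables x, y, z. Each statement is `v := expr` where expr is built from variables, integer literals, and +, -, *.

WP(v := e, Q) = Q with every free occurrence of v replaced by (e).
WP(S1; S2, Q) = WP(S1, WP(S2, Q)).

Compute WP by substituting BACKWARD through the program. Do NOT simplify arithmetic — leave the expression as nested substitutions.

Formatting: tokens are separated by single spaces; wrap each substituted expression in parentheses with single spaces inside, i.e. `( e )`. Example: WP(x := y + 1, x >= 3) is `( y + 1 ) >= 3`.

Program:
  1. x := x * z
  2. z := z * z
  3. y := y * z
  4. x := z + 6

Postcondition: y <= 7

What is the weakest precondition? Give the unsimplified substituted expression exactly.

Answer: ( y * ( z * z ) ) <= 7

Derivation:
post: y <= 7
stmt 4: x := z + 6  -- replace 0 occurrence(s) of x with (z + 6)
  => y <= 7
stmt 3: y := y * z  -- replace 1 occurrence(s) of y with (y * z)
  => ( y * z ) <= 7
stmt 2: z := z * z  -- replace 1 occurrence(s) of z with (z * z)
  => ( y * ( z * z ) ) <= 7
stmt 1: x := x * z  -- replace 0 occurrence(s) of x with (x * z)
  => ( y * ( z * z ) ) <= 7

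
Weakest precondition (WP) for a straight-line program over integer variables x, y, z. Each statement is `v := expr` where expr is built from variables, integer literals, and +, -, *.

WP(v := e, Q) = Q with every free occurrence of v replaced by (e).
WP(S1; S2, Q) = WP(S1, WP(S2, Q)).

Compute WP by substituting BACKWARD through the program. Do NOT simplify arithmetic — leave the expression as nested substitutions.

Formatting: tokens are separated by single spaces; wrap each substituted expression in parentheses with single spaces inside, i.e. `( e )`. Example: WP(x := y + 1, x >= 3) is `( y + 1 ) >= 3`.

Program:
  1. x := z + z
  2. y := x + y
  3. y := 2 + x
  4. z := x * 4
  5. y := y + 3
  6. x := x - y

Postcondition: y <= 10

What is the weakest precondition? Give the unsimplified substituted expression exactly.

Answer: ( ( 2 + ( z + z ) ) + 3 ) <= 10

Derivation:
post: y <= 10
stmt 6: x := x - y  -- replace 0 occurrence(s) of x with (x - y)
  => y <= 10
stmt 5: y := y + 3  -- replace 1 occurrence(s) of y with (y + 3)
  => ( y + 3 ) <= 10
stmt 4: z := x * 4  -- replace 0 occurrence(s) of z with (x * 4)
  => ( y + 3 ) <= 10
stmt 3: y := 2 + x  -- replace 1 occurrence(s) of y with (2 + x)
  => ( ( 2 + x ) + 3 ) <= 10
stmt 2: y := x + y  -- replace 0 occurrence(s) of y with (x + y)
  => ( ( 2 + x ) + 3 ) <= 10
stmt 1: x := z + z  -- replace 1 occurrence(s) of x with (z + z)
  => ( ( 2 + ( z + z ) ) + 3 ) <= 10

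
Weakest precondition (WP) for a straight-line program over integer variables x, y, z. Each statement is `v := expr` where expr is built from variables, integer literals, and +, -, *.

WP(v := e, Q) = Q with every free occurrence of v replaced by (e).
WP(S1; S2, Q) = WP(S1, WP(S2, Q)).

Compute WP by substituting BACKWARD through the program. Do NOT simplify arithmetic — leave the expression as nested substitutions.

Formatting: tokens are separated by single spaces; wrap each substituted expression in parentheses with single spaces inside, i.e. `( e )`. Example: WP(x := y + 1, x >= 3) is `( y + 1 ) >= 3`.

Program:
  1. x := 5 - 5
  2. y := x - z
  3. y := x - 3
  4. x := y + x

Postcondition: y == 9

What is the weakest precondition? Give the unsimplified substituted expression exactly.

Answer: ( ( 5 - 5 ) - 3 ) == 9

Derivation:
post: y == 9
stmt 4: x := y + x  -- replace 0 occurrence(s) of x with (y + x)
  => y == 9
stmt 3: y := x - 3  -- replace 1 occurrence(s) of y with (x - 3)
  => ( x - 3 ) == 9
stmt 2: y := x - z  -- replace 0 occurrence(s) of y with (x - z)
  => ( x - 3 ) == 9
stmt 1: x := 5 - 5  -- replace 1 occurrence(s) of x with (5 - 5)
  => ( ( 5 - 5 ) - 3 ) == 9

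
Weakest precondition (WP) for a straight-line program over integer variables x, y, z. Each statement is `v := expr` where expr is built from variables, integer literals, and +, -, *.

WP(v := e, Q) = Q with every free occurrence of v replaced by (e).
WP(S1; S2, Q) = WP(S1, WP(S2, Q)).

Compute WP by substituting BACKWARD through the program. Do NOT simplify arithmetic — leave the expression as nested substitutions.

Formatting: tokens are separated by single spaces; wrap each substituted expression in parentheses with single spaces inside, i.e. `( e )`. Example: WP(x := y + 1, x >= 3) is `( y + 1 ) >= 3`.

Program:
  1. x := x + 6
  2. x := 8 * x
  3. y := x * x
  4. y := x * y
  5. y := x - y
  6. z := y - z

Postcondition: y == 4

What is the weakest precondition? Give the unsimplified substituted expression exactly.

Answer: ( ( 8 * ( x + 6 ) ) - ( ( 8 * ( x + 6 ) ) * ( ( 8 * ( x + 6 ) ) * ( 8 * ( x + 6 ) ) ) ) ) == 4

Derivation:
post: y == 4
stmt 6: z := y - z  -- replace 0 occurrence(s) of z with (y - z)
  => y == 4
stmt 5: y := x - y  -- replace 1 occurrence(s) of y with (x - y)
  => ( x - y ) == 4
stmt 4: y := x * y  -- replace 1 occurrence(s) of y with (x * y)
  => ( x - ( x * y ) ) == 4
stmt 3: y := x * x  -- replace 1 occurrence(s) of y with (x * x)
  => ( x - ( x * ( x * x ) ) ) == 4
stmt 2: x := 8 * x  -- replace 4 occurrence(s) of x with (8 * x)
  => ( ( 8 * x ) - ( ( 8 * x ) * ( ( 8 * x ) * ( 8 * x ) ) ) ) == 4
stmt 1: x := x + 6  -- replace 4 occurrence(s) of x with (x + 6)
  => ( ( 8 * ( x + 6 ) ) - ( ( 8 * ( x + 6 ) ) * ( ( 8 * ( x + 6 ) ) * ( 8 * ( x + 6 ) ) ) ) ) == 4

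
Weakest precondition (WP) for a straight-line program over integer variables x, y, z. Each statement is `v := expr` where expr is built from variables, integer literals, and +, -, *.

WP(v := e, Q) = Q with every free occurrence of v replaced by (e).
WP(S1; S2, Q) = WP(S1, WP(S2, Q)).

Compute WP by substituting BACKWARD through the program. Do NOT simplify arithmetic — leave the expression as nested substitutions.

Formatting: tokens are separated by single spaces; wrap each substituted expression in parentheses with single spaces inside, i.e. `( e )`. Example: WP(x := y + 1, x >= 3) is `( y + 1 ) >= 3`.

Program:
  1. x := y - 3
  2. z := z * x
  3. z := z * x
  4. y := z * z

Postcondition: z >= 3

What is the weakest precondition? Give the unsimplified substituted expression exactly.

post: z >= 3
stmt 4: y := z * z  -- replace 0 occurrence(s) of y with (z * z)
  => z >= 3
stmt 3: z := z * x  -- replace 1 occurrence(s) of z with (z * x)
  => ( z * x ) >= 3
stmt 2: z := z * x  -- replace 1 occurrence(s) of z with (z * x)
  => ( ( z * x ) * x ) >= 3
stmt 1: x := y - 3  -- replace 2 occurrence(s) of x with (y - 3)
  => ( ( z * ( y - 3 ) ) * ( y - 3 ) ) >= 3

Answer: ( ( z * ( y - 3 ) ) * ( y - 3 ) ) >= 3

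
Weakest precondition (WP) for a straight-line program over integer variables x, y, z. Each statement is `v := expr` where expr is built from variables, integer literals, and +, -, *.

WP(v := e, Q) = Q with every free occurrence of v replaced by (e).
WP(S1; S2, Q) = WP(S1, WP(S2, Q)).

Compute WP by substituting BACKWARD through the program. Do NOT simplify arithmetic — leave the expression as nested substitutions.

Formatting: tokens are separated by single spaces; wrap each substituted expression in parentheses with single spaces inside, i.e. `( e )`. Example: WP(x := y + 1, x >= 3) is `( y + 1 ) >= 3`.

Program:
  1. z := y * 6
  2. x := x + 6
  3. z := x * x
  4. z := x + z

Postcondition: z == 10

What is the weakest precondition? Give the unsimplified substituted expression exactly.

post: z == 10
stmt 4: z := x + z  -- replace 1 occurrence(s) of z with (x + z)
  => ( x + z ) == 10
stmt 3: z := x * x  -- replace 1 occurrence(s) of z with (x * x)
  => ( x + ( x * x ) ) == 10
stmt 2: x := x + 6  -- replace 3 occurrence(s) of x with (x + 6)
  => ( ( x + 6 ) + ( ( x + 6 ) * ( x + 6 ) ) ) == 10
stmt 1: z := y * 6  -- replace 0 occurrence(s) of z with (y * 6)
  => ( ( x + 6 ) + ( ( x + 6 ) * ( x + 6 ) ) ) == 10

Answer: ( ( x + 6 ) + ( ( x + 6 ) * ( x + 6 ) ) ) == 10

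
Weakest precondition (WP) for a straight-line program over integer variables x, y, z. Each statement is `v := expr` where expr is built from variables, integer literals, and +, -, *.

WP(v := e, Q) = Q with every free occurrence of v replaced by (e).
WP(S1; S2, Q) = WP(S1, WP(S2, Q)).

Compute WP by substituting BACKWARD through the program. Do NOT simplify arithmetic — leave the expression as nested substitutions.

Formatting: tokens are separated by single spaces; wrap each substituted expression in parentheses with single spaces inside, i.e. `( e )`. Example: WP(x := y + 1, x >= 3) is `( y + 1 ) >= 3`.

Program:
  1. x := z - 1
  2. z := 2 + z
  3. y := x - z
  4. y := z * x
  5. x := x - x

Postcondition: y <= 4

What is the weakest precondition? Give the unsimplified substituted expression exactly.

post: y <= 4
stmt 5: x := x - x  -- replace 0 occurrence(s) of x with (x - x)
  => y <= 4
stmt 4: y := z * x  -- replace 1 occurrence(s) of y with (z * x)
  => ( z * x ) <= 4
stmt 3: y := x - z  -- replace 0 occurrence(s) of y with (x - z)
  => ( z * x ) <= 4
stmt 2: z := 2 + z  -- replace 1 occurrence(s) of z with (2 + z)
  => ( ( 2 + z ) * x ) <= 4
stmt 1: x := z - 1  -- replace 1 occurrence(s) of x with (z - 1)
  => ( ( 2 + z ) * ( z - 1 ) ) <= 4

Answer: ( ( 2 + z ) * ( z - 1 ) ) <= 4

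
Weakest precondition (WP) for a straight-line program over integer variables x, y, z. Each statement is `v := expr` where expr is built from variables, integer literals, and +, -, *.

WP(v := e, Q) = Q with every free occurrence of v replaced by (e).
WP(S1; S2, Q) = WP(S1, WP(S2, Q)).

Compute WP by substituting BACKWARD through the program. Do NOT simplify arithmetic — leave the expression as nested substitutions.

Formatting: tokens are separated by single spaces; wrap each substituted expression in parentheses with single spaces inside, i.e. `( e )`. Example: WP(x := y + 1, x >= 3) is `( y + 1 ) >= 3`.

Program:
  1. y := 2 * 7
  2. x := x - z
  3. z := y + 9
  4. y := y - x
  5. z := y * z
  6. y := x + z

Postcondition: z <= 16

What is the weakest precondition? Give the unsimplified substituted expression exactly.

post: z <= 16
stmt 6: y := x + z  -- replace 0 occurrence(s) of y with (x + z)
  => z <= 16
stmt 5: z := y * z  -- replace 1 occurrence(s) of z with (y * z)
  => ( y * z ) <= 16
stmt 4: y := y - x  -- replace 1 occurrence(s) of y with (y - x)
  => ( ( y - x ) * z ) <= 16
stmt 3: z := y + 9  -- replace 1 occurrence(s) of z with (y + 9)
  => ( ( y - x ) * ( y + 9 ) ) <= 16
stmt 2: x := x - z  -- replace 1 occurrence(s) of x with (x - z)
  => ( ( y - ( x - z ) ) * ( y + 9 ) ) <= 16
stmt 1: y := 2 * 7  -- replace 2 occurrence(s) of y with (2 * 7)
  => ( ( ( 2 * 7 ) - ( x - z ) ) * ( ( 2 * 7 ) + 9 ) ) <= 16

Answer: ( ( ( 2 * 7 ) - ( x - z ) ) * ( ( 2 * 7 ) + 9 ) ) <= 16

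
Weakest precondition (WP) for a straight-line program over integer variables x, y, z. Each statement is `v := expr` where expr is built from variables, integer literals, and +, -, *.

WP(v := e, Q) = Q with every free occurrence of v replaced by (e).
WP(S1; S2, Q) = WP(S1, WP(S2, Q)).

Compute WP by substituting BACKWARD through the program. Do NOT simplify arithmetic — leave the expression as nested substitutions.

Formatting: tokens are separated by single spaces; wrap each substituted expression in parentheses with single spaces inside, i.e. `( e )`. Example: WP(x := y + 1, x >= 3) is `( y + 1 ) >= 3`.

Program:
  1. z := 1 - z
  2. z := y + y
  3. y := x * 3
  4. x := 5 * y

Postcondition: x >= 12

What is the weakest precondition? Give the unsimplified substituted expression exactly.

Answer: ( 5 * ( x * 3 ) ) >= 12

Derivation:
post: x >= 12
stmt 4: x := 5 * y  -- replace 1 occurrence(s) of x with (5 * y)
  => ( 5 * y ) >= 12
stmt 3: y := x * 3  -- replace 1 occurrence(s) of y with (x * 3)
  => ( 5 * ( x * 3 ) ) >= 12
stmt 2: z := y + y  -- replace 0 occurrence(s) of z with (y + y)
  => ( 5 * ( x * 3 ) ) >= 12
stmt 1: z := 1 - z  -- replace 0 occurrence(s) of z with (1 - z)
  => ( 5 * ( x * 3 ) ) >= 12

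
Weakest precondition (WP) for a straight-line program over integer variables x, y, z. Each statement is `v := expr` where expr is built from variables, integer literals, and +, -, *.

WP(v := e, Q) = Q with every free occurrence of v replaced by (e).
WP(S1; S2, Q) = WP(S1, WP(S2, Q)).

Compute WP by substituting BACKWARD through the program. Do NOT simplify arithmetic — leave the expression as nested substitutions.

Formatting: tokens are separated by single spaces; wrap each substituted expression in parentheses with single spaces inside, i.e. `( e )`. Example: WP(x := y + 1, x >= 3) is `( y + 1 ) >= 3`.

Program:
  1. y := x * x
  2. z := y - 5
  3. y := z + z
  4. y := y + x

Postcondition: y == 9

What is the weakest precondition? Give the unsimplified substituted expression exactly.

Answer: ( ( ( ( x * x ) - 5 ) + ( ( x * x ) - 5 ) ) + x ) == 9

Derivation:
post: y == 9
stmt 4: y := y + x  -- replace 1 occurrence(s) of y with (y + x)
  => ( y + x ) == 9
stmt 3: y := z + z  -- replace 1 occurrence(s) of y with (z + z)
  => ( ( z + z ) + x ) == 9
stmt 2: z := y - 5  -- replace 2 occurrence(s) of z with (y - 5)
  => ( ( ( y - 5 ) + ( y - 5 ) ) + x ) == 9
stmt 1: y := x * x  -- replace 2 occurrence(s) of y with (x * x)
  => ( ( ( ( x * x ) - 5 ) + ( ( x * x ) - 5 ) ) + x ) == 9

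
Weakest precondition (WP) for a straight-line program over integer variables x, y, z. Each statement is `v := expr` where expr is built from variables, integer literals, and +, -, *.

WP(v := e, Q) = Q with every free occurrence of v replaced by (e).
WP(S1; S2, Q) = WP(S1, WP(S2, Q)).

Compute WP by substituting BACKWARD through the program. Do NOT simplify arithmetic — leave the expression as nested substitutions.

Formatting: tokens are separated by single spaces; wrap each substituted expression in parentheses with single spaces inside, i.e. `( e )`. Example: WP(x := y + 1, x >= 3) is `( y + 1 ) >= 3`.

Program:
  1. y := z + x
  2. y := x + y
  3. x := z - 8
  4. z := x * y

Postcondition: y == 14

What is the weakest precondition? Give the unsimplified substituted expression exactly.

post: y == 14
stmt 4: z := x * y  -- replace 0 occurrence(s) of z with (x * y)
  => y == 14
stmt 3: x := z - 8  -- replace 0 occurrence(s) of x with (z - 8)
  => y == 14
stmt 2: y := x + y  -- replace 1 occurrence(s) of y with (x + y)
  => ( x + y ) == 14
stmt 1: y := z + x  -- replace 1 occurrence(s) of y with (z + x)
  => ( x + ( z + x ) ) == 14

Answer: ( x + ( z + x ) ) == 14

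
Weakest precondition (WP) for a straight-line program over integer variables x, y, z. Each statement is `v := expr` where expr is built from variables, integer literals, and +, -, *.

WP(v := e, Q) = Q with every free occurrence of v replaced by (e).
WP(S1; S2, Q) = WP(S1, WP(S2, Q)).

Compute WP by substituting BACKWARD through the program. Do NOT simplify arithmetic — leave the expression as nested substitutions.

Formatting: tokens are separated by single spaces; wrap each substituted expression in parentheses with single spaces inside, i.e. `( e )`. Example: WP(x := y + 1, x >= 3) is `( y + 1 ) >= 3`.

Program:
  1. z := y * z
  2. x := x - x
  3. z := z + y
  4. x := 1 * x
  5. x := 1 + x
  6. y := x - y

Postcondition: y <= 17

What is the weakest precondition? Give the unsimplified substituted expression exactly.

post: y <= 17
stmt 6: y := x - y  -- replace 1 occurrence(s) of y with (x - y)
  => ( x - y ) <= 17
stmt 5: x := 1 + x  -- replace 1 occurrence(s) of x with (1 + x)
  => ( ( 1 + x ) - y ) <= 17
stmt 4: x := 1 * x  -- replace 1 occurrence(s) of x with (1 * x)
  => ( ( 1 + ( 1 * x ) ) - y ) <= 17
stmt 3: z := z + y  -- replace 0 occurrence(s) of z with (z + y)
  => ( ( 1 + ( 1 * x ) ) - y ) <= 17
stmt 2: x := x - x  -- replace 1 occurrence(s) of x with (x - x)
  => ( ( 1 + ( 1 * ( x - x ) ) ) - y ) <= 17
stmt 1: z := y * z  -- replace 0 occurrence(s) of z with (y * z)
  => ( ( 1 + ( 1 * ( x - x ) ) ) - y ) <= 17

Answer: ( ( 1 + ( 1 * ( x - x ) ) ) - y ) <= 17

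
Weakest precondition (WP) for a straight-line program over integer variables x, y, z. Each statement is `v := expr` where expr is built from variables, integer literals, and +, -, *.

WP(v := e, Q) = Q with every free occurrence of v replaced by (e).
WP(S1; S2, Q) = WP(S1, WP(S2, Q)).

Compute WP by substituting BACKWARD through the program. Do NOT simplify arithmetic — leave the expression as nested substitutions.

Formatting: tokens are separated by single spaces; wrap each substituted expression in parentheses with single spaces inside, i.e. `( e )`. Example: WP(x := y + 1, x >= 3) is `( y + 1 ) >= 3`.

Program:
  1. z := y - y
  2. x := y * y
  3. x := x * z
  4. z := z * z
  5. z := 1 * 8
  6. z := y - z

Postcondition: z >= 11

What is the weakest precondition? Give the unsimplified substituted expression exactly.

Answer: ( y - ( 1 * 8 ) ) >= 11

Derivation:
post: z >= 11
stmt 6: z := y - z  -- replace 1 occurrence(s) of z with (y - z)
  => ( y - z ) >= 11
stmt 5: z := 1 * 8  -- replace 1 occurrence(s) of z with (1 * 8)
  => ( y - ( 1 * 8 ) ) >= 11
stmt 4: z := z * z  -- replace 0 occurrence(s) of z with (z * z)
  => ( y - ( 1 * 8 ) ) >= 11
stmt 3: x := x * z  -- replace 0 occurrence(s) of x with (x * z)
  => ( y - ( 1 * 8 ) ) >= 11
stmt 2: x := y * y  -- replace 0 occurrence(s) of x with (y * y)
  => ( y - ( 1 * 8 ) ) >= 11
stmt 1: z := y - y  -- replace 0 occurrence(s) of z with (y - y)
  => ( y - ( 1 * 8 ) ) >= 11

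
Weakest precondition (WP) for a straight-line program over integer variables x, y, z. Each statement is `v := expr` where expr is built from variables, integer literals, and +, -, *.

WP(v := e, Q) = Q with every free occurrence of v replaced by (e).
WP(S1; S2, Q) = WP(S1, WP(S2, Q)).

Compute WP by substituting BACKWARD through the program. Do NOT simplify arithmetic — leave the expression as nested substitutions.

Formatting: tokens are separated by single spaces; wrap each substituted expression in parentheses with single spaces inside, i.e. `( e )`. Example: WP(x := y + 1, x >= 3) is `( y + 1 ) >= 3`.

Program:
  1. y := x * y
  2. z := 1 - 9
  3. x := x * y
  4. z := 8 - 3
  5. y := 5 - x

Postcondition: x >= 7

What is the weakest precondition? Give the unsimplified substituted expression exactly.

post: x >= 7
stmt 5: y := 5 - x  -- replace 0 occurrence(s) of y with (5 - x)
  => x >= 7
stmt 4: z := 8 - 3  -- replace 0 occurrence(s) of z with (8 - 3)
  => x >= 7
stmt 3: x := x * y  -- replace 1 occurrence(s) of x with (x * y)
  => ( x * y ) >= 7
stmt 2: z := 1 - 9  -- replace 0 occurrence(s) of z with (1 - 9)
  => ( x * y ) >= 7
stmt 1: y := x * y  -- replace 1 occurrence(s) of y with (x * y)
  => ( x * ( x * y ) ) >= 7

Answer: ( x * ( x * y ) ) >= 7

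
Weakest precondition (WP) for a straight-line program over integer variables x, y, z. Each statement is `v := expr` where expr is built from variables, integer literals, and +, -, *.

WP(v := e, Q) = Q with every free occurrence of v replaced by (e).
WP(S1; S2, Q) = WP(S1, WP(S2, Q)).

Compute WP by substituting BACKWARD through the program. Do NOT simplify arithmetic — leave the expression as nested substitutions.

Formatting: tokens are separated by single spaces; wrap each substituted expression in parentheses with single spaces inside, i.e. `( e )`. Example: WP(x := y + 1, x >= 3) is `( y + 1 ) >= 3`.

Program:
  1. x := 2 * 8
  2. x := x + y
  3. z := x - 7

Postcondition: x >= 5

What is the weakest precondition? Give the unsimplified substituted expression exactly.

post: x >= 5
stmt 3: z := x - 7  -- replace 0 occurrence(s) of z with (x - 7)
  => x >= 5
stmt 2: x := x + y  -- replace 1 occurrence(s) of x with (x + y)
  => ( x + y ) >= 5
stmt 1: x := 2 * 8  -- replace 1 occurrence(s) of x with (2 * 8)
  => ( ( 2 * 8 ) + y ) >= 5

Answer: ( ( 2 * 8 ) + y ) >= 5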